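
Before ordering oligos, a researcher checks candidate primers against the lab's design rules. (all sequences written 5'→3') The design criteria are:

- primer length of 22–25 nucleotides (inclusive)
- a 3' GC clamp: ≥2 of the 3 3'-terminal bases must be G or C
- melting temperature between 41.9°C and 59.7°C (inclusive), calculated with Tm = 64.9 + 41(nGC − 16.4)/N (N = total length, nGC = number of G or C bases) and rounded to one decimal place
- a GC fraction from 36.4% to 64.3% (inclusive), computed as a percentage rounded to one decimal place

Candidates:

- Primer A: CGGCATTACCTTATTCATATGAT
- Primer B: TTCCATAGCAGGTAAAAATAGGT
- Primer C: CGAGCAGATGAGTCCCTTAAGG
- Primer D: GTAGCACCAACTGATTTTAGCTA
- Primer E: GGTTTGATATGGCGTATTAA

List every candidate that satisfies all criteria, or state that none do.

Primer A (23 nt, A=6 T=9 G=3 C=5): length 23 ✓; 3' end GAT has 1 G/C, need ≥2 ✗; Tm = 64.9 + 41·(8 − 16.4)/23 = 49.9°C ✓; GC 8/23 = 34.8%, outside 36.4–64.3% ✗ — fails.
Primer B (23 nt, A=9 T=6 G=5 C=3): length 23 ✓; 3' end GGT has 2 G/C ✓; Tm = 64.9 + 41·(8 − 16.4)/23 = 49.9°C ✓; GC 8/23 = 34.8%, outside 36.4–64.3% ✗ — fails.
Primer C (22 nt, A=6 T=4 G=7 C=5): length 22 ✓; 3' end AGG has 2 G/C ✓; Tm = 64.9 + 41·(12 − 16.4)/22 = 56.7°C ✓; GC 12/22 = 54.5% ✓ — passes.
Primer D (23 nt, A=7 T=7 G=4 C=5): length 23 ✓; 3' end CTA has 1 G/C, need ≥2 ✗; Tm = 64.9 + 41·(9 − 16.4)/23 = 51.7°C ✓; GC 9/23 = 39.1% ✓ — fails.
Primer E (20 nt, A=5 T=8 G=6 C=1): length 20, outside 22–25 ✗; 3' end TAA has 0 G/C, need ≥2 ✗; Tm = 64.9 + 41·(7 − 16.4)/20 = 45.6°C ✓; GC 7/20 = 35.0%, outside 36.4–64.3% ✗ — fails.

Primer C only.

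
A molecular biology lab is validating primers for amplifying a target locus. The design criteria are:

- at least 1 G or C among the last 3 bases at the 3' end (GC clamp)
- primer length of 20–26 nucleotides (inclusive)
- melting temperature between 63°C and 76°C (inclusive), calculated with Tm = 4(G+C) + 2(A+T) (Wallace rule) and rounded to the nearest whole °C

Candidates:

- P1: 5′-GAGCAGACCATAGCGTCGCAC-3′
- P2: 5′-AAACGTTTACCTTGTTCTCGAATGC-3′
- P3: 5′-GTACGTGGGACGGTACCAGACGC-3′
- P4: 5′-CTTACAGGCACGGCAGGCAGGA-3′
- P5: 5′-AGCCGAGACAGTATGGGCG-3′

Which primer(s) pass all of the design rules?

P1, P2, P3 and P4.

P1 (21 nt, A=6 T=2 G=6 C=7): 3' end CAC has 2 G/C ✓; length 21 ✓; Tm = 2·8 + 4·13 = 68°C ✓ — passes.
P2 (25 nt, A=6 T=9 G=4 C=6): 3' end TGC has 2 G/C ✓; length 25 ✓; Tm = 2·15 + 4·10 = 70°C ✓ — passes.
P3 (23 nt, A=5 T=3 G=9 C=6): 3' end CGC has 3 G/C ✓; length 23 ✓; Tm = 2·8 + 4·15 = 76°C ✓ — passes.
P4 (22 nt, A=6 T=2 G=8 C=6): 3' end GGA has 2 G/C ✓; length 22 ✓; Tm = 2·8 + 4·14 = 72°C ✓ — passes.
P5 (19 nt, A=5 T=2 G=8 C=4): 3' end GCG has 3 G/C ✓; length 19, outside 20–26 ✗; Tm = 2·7 + 4·12 = 62°C, outside 63–76°C ✗ — fails.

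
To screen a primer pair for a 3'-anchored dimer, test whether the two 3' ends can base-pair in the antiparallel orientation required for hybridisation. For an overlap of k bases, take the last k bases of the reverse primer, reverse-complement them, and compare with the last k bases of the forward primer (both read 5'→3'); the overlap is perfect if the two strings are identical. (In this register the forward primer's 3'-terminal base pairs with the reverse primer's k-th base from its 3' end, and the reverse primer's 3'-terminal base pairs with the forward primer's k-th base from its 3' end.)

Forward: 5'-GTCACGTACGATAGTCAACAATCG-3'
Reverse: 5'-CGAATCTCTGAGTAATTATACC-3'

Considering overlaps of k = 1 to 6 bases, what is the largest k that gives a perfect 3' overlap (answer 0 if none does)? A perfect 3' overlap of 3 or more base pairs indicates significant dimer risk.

Last 6 bases (5'→3') — forward …CAATCG, reverse …TATACC.
Reverse complement of the reverse primer's last 6 bases: GGTATA; its first k bases are the reverse complement of the reverse primer's last k bases, so a perfect k-base overlap needs the forward primer's last k bases to equal them.
Comparing (forward last k vs required): k=1: G vs G ✓; k=2: CG vs GG ✗; k=3: TCG vs GGT ✗; k=4: ATCG vs GGTA ✗; k=5: AATCG vs GGTAT ✗; k=6: CAATCG vs GGTATA ✗.
Only k = 1 is perfect, so the longest perfect 3' overlap is 1.

Longest perfect overlap: 1 complementary base pair; below the dimer-risk threshold (threshold 3).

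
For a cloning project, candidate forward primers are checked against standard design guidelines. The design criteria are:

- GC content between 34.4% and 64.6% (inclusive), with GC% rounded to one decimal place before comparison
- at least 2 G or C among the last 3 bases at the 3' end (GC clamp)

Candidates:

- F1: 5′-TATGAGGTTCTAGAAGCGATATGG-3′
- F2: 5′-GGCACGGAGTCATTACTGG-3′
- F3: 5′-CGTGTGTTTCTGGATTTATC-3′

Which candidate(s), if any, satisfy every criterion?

F1 (24 nt, A=7 T=7 G=8 C=2): GC 10/24 = 41.7% ✓; 3' end TGG has 2 G/C ✓ — passes.
F2 (19 nt, A=4 T=4 G=7 C=4): GC 11/19 = 57.9% ✓; 3' end TGG has 2 G/C ✓ — passes.
F3 (20 nt, A=2 T=10 G=5 C=3): GC 8/20 = 40.0% ✓; 3' end ATC has 1 G/C, need ≥2 ✗ — fails.

F1 and F2.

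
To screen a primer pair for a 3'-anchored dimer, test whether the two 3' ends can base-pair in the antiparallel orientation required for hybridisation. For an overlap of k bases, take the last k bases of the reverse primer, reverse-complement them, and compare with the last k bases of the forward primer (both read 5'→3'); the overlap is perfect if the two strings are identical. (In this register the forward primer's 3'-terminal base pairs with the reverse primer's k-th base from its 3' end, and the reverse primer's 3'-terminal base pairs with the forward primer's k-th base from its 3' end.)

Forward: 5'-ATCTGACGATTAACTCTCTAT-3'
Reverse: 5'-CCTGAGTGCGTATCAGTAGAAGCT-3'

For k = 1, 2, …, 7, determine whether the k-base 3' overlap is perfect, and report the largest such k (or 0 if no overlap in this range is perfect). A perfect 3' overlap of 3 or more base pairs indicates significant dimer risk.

Last 7 bases (5'→3') — forward …TCTCTAT, reverse …AGAAGCT.
Reverse complement of the reverse primer's last 7 bases: AGCTTCT; its first k bases are the reverse complement of the reverse primer's last k bases, so a perfect k-base overlap needs the forward primer's last k bases to equal them.
Comparing (forward last k vs required): k=1: T vs A ✗; k=2: AT vs AG ✗; k=3: TAT vs AGC ✗; k=4: CTAT vs AGCT ✗; k=5: TCTAT vs AGCTT ✗; k=6: CTCTAT vs AGCTTC ✗; k=7: TCTCTAT vs AGCTTCT ✗.
No overlap length from 1 to 7 is perfect, so the longest perfect 3' overlap is 0.

Longest perfect overlap: 0 complementary base pairs; below the dimer-risk threshold (threshold 3).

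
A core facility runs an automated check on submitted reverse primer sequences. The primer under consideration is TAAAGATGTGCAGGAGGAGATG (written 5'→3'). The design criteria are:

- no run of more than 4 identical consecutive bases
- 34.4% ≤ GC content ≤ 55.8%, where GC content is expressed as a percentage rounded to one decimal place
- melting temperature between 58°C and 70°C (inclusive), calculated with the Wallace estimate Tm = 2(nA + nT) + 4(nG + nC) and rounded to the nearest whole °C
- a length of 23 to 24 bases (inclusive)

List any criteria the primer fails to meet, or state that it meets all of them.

Fails: length.

Base counts: A=8, T=4, G=9, C=1 (length 22).
homopolymer run: longest run = 3 ✓
GC content: GC 10/22 = 45.5% ✓
Tm: Tm = 2·12 + 4·10 = 64°C ✓
length: length 22, outside 23–24 ✗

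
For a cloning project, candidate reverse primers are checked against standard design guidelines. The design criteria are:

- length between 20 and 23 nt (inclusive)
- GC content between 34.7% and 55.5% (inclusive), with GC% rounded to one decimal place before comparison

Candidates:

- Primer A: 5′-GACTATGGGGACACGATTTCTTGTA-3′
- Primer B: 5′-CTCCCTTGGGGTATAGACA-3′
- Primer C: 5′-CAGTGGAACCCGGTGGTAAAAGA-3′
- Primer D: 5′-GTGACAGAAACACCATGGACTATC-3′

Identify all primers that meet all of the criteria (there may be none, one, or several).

Primer A (25 nt, A=6 T=8 G=7 C=4): length 25, outside 20–23 ✗; GC 11/25 = 44.0% ✓ — fails.
Primer B (19 nt, A=4 T=5 G=5 C=5): length 19, outside 20–23 ✗; GC 10/19 = 52.6% ✓ — fails.
Primer C (23 nt, A=8 T=3 G=8 C=4): length 23 ✓; GC 12/23 = 52.2% ✓ — passes.
Primer D (24 nt, A=9 T=4 G=5 C=6): length 24, outside 20–23 ✗; GC 11/24 = 45.8% ✓ — fails.

Primer C only.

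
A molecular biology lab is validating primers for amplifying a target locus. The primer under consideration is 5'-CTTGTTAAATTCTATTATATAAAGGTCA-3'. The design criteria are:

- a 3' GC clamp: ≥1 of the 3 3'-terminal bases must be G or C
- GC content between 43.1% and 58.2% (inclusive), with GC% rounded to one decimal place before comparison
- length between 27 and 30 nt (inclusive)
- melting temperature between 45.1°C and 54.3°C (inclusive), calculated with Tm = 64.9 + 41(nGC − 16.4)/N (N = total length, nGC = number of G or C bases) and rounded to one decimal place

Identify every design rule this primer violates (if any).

Base counts: A=10, T=12, G=3, C=3 (length 28).
GC clamp: 3' end TCA has 1 G/C ✓
GC content: GC 6/28 = 21.4%, outside 43.1–58.2% ✗
length: length 28 ✓
Tm: Tm = 64.9 + 41·(6 − 16.4)/28 = 49.7°C ✓

Fails: GC content.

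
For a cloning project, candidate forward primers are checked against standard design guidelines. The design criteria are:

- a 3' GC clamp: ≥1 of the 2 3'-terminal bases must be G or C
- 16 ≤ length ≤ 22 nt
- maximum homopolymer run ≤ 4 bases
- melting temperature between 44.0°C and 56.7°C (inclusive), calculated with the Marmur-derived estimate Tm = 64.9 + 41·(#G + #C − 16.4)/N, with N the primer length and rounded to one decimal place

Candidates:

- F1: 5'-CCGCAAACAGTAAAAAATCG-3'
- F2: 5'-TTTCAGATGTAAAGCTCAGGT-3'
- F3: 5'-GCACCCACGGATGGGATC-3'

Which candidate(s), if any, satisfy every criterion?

F2 and F3.

F1 (20 nt, A=10 T=2 G=3 C=5): 3' end CG has 2 G/C ✓; length 20 ✓; longest run = 6, exceeds 4 ✗; Tm = 64.9 + 41·(8 − 16.4)/20 = 47.7°C ✓ — fails.
F2 (21 nt, A=6 T=7 G=5 C=3): 3' end GT has 1 G/C ✓; length 21 ✓; longest run = 3 ✓; Tm = 64.9 + 41·(8 − 16.4)/21 = 48.5°C ✓ — passes.
F3 (18 nt, A=4 T=2 G=6 C=6): 3' end TC has 1 G/C ✓; length 18 ✓; longest run = 3 ✓; Tm = 64.9 + 41·(12 − 16.4)/18 = 54.9°C ✓ — passes.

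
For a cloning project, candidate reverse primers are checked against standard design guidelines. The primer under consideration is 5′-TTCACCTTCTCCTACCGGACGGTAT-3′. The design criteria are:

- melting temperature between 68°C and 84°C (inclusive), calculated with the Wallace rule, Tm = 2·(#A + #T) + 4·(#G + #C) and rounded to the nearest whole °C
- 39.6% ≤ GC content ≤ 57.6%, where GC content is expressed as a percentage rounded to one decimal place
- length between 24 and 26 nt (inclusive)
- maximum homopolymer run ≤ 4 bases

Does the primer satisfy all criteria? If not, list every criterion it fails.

Base counts: A=4, T=8, G=4, C=9 (length 25).
Tm: Tm = 2·12 + 4·13 = 76°C ✓
GC content: GC 13/25 = 52.0% ✓
length: length 25 ✓
homopolymer run: longest run = 2 ✓

Meets all criteria.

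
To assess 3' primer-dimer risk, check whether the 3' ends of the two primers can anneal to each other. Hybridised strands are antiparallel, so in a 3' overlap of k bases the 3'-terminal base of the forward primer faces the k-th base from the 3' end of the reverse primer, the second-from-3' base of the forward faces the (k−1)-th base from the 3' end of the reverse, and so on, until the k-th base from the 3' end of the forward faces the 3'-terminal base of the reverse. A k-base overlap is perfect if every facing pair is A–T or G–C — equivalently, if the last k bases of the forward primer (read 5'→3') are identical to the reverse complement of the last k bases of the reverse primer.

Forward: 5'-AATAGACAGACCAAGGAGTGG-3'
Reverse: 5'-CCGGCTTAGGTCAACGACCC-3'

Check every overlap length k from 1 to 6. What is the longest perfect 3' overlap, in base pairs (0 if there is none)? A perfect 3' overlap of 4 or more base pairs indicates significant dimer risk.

Longest perfect overlap: 2 complementary base pairs; below the dimer-risk threshold (threshold 4).

Last 6 bases (5'→3') — forward …GAGTGG, reverse …CGACCC.
Reverse complement of the reverse primer's last 6 bases: GGGTCG; its first k bases are the reverse complement of the reverse primer's last k bases, so a perfect k-base overlap needs the forward primer's last k bases to equal them.
Comparing (forward last k vs required): k=1: G vs G ✓; k=2: GG vs GG ✓; k=3: TGG vs GGG ✗; k=4: GTGG vs GGGT ✗; k=5: AGTGG vs GGGTC ✗; k=6: GAGTGG vs GGGTCG ✗.
Perfect overlaps at k = 1, 2; the largest is 2.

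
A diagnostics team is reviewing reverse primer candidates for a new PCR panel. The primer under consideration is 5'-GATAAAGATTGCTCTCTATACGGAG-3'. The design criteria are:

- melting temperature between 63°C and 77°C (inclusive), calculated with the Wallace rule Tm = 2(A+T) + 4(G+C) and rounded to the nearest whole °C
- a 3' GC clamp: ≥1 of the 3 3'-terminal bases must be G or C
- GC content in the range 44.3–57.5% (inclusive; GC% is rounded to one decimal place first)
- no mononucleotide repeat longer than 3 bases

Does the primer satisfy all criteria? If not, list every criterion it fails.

Base counts: A=8, T=7, G=6, C=4 (length 25).
Tm: Tm = 2·15 + 4·10 = 70°C ✓
GC clamp: 3' end GAG has 2 G/C ✓
GC content: GC 10/25 = 40.0%, outside 44.3–57.5% ✗
homopolymer run: longest run = 3 ✓

Fails: GC content.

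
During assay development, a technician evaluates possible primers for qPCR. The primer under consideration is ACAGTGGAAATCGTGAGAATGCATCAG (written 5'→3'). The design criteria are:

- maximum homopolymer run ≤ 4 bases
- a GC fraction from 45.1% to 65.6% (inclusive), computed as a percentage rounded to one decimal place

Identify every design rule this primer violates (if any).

Base counts: A=10, T=5, G=8, C=4 (length 27).
homopolymer run: longest run = 3 ✓
GC content: GC 12/27 = 44.4%, outside 45.1–65.6% ✗

Fails: GC content.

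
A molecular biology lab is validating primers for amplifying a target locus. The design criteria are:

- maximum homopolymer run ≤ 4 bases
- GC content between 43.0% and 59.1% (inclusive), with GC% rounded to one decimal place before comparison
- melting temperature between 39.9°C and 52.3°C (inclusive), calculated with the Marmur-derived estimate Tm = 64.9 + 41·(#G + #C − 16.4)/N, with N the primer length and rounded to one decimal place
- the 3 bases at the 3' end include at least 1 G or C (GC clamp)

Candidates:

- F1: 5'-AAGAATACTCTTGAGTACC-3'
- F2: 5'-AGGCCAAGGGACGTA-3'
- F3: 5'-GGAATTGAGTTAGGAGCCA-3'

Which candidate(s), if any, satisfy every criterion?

F1 (19 nt, A=7 T=5 G=3 C=4): longest run = 2 ✓; GC 7/19 = 36.8%, outside 43.0–59.1% ✗; Tm = 64.9 + 41·(7 − 16.4)/19 = 44.6°C ✓; 3' end ACC has 2 G/C ✓ — fails.
F2 (15 nt, A=5 T=1 G=6 C=3): longest run = 3 ✓; GC 9/15 = 60.0%, outside 43.0–59.1% ✗; Tm = 64.9 + 41·(9 − 16.4)/15 = 44.7°C ✓; 3' end GTA has 1 G/C ✓ — fails.
F3 (19 nt, A=6 T=4 G=7 C=2): longest run = 2 ✓; GC 9/19 = 47.4% ✓; Tm = 64.9 + 41·(9 − 16.4)/19 = 48.9°C ✓; 3' end CCA has 2 G/C ✓ — passes.

F3 only.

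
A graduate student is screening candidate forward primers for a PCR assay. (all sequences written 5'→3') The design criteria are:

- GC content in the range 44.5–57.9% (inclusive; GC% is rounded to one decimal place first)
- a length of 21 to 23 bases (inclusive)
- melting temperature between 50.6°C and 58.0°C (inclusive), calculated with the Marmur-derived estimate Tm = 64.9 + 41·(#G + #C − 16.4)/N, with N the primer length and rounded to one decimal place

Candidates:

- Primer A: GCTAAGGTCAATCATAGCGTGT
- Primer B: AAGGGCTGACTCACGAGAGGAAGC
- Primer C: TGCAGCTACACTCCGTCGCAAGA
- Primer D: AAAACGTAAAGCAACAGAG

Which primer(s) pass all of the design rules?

Primer A only.

Primer A (22 nt, A=6 T=6 G=6 C=4): GC 10/22 = 45.5% ✓; length 22 ✓; Tm = 64.9 + 41·(10 − 16.4)/22 = 53.0°C ✓ — passes.
Primer B (24 nt, A=8 T=2 G=9 C=5): GC 14/24 = 58.3%, outside 44.5–57.9% ✗; length 24, outside 21–23 ✗; Tm = 64.9 + 41·(14 − 16.4)/24 = 60.8°C, outside 50.6–58.0°C ✗ — fails.
Primer C (23 nt, A=6 T=4 G=5 C=8): GC 13/23 = 56.5% ✓; length 23 ✓; Tm = 64.9 + 41·(13 − 16.4)/23 = 58.8°C, outside 50.6–58.0°C ✗ — fails.
Primer D (19 nt, A=11 T=1 G=4 C=3): GC 7/19 = 36.8%, outside 44.5–57.9% ✗; length 19, outside 21–23 ✗; Tm = 64.9 + 41·(7 − 16.4)/19 = 44.6°C, outside 50.6–58.0°C ✗ — fails.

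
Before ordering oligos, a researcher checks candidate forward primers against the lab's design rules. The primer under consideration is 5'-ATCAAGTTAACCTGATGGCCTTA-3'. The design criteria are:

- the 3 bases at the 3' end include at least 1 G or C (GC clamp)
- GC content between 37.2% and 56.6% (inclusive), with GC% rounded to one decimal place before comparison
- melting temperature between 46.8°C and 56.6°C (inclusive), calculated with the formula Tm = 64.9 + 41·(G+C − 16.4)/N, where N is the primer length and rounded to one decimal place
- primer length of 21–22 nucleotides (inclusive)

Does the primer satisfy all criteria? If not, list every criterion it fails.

Base counts: A=7, T=7, G=4, C=5 (length 23).
GC clamp: 3' end TTA has 0 G/C, need ≥1 ✗
GC content: GC 9/23 = 39.1% ✓
Tm: Tm = 64.9 + 41·(9 − 16.4)/23 = 51.7°C ✓
length: length 23, outside 21–22 ✗

Fails: GC clamp, length.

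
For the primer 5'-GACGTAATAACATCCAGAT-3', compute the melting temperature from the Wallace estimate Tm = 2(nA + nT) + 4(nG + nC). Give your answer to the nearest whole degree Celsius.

52°C

Base counts: A=8, T=4, G=3, C=4 (length 19).
Tm = 2·(8+4) + 4·(3+4) = 2·12 + 4·7 = 24 + 28 = 52°C.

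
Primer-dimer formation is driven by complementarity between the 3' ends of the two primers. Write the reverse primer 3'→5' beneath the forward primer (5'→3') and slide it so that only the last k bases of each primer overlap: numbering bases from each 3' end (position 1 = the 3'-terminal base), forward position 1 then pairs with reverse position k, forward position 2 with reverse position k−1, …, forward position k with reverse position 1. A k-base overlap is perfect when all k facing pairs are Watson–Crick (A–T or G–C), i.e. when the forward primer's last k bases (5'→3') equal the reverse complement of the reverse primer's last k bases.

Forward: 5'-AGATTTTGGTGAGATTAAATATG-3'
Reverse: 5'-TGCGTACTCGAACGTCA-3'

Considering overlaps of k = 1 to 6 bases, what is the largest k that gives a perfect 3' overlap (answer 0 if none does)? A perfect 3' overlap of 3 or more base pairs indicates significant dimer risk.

Longest perfect overlap: 2 complementary base pairs; below the dimer-risk threshold (threshold 3).

Last 6 bases (5'→3') — forward …AATATG, reverse …ACGTCA.
Reverse complement of the reverse primer's last 6 bases: TGACGT; its first k bases are the reverse complement of the reverse primer's last k bases, so a perfect k-base overlap needs the forward primer's last k bases to equal them.
Comparing (forward last k vs required): k=1: G vs T ✗; k=2: TG vs TG ✓; k=3: ATG vs TGA ✗; k=4: TATG vs TGAC ✗; k=5: ATATG vs TGACG ✗; k=6: AATATG vs TGACGT ✗.
Only k = 2 is perfect, so the longest perfect 3' overlap is 2.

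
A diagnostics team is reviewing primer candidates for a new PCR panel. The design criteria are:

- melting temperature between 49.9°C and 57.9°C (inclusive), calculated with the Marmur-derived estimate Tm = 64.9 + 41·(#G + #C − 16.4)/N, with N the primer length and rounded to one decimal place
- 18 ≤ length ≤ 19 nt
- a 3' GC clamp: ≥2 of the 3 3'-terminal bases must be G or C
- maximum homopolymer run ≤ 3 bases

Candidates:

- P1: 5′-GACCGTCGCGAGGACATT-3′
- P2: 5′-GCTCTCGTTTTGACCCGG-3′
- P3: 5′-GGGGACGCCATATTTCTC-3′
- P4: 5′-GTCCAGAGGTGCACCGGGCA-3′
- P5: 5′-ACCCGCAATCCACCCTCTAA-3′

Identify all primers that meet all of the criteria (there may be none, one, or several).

None of the candidates satisfy all criteria.

P1 (18 nt, A=4 T=3 G=6 C=5): Tm = 64.9 + 41·(11 − 16.4)/18 = 52.6°C ✓; length 18 ✓; 3' end ATT has 0 G/C, need ≥2 ✗; longest run = 2 ✓ — fails.
P2 (18 nt, A=1 T=6 G=5 C=6): Tm = 64.9 + 41·(11 − 16.4)/18 = 52.6°C ✓; length 18 ✓; 3' end CGG has 3 G/C ✓; longest run = 4, exceeds 3 ✗ — fails.
P3 (18 nt, A=3 T=5 G=5 C=5): Tm = 64.9 + 41·(10 − 16.4)/18 = 50.3°C ✓; length 18 ✓; 3' end CTC has 2 G/C ✓; longest run = 4, exceeds 3 ✗ — fails.
P4 (20 nt, A=4 T=2 G=8 C=6): Tm = 64.9 + 41·(14 − 16.4)/20 = 60.0°C, outside 49.9–57.9°C ✗; length 20, outside 18–19 ✗; 3' end GCA has 2 G/C ✓; longest run = 3 ✓ — fails.
P5 (20 nt, A=6 T=3 G=1 C=10): Tm = 64.9 + 41·(11 − 16.4)/20 = 53.8°C ✓; length 20, outside 18–19 ✗; 3' end TAA has 0 G/C, need ≥2 ✗; longest run = 3 ✓ — fails.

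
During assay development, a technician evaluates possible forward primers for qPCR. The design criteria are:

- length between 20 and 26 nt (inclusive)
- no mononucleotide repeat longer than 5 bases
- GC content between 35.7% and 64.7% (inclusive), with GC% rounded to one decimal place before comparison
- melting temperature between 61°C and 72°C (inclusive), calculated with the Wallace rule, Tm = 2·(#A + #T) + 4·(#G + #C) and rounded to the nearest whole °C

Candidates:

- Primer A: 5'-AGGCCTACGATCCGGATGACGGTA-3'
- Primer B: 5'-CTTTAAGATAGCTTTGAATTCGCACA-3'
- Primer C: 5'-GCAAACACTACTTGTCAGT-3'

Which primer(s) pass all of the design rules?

None of the candidates satisfy all criteria.

Primer A (24 nt, A=6 T=4 G=8 C=6): length 24 ✓; longest run = 2 ✓; GC 14/24 = 58.3% ✓; Tm = 2·10 + 4·14 = 76°C, outside 61–72°C ✗ — fails.
Primer B (26 nt, A=8 T=9 G=4 C=5): length 26 ✓; longest run = 3 ✓; GC 9/26 = 34.6%, outside 35.7–64.7% ✗; Tm = 2·17 + 4·9 = 70°C ✓ — fails.
Primer C (19 nt, A=6 T=5 G=3 C=5): length 19, outside 20–26 ✗; longest run = 3 ✓; GC 8/19 = 42.1% ✓; Tm = 2·11 + 4·8 = 54°C, outside 61–72°C ✗ — fails.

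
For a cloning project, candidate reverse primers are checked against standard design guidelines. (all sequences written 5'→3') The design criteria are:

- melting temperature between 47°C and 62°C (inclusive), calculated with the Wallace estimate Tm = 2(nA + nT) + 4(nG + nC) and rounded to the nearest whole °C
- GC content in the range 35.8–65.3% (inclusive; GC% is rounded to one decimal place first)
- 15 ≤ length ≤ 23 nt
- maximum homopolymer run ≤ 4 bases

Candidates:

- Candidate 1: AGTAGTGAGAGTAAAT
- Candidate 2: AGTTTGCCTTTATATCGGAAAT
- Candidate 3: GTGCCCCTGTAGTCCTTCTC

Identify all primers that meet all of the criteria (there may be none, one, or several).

None of the candidates satisfy all criteria.

Candidate 1 (16 nt, A=7 T=4 G=5 C=0): Tm = 2·11 + 4·5 = 42°C, outside 47–62°C ✗; GC 5/16 = 31.3%, outside 35.8–65.3% ✗; length 16 ✓; longest run = 3 ✓ — fails.
Candidate 2 (22 nt, A=6 T=9 G=4 C=3): Tm = 2·15 + 4·7 = 58°C ✓; GC 7/22 = 31.8%, outside 35.8–65.3% ✗; length 22 ✓; longest run = 3 ✓ — fails.
Candidate 3 (20 nt, A=1 T=7 G=4 C=8): Tm = 2·8 + 4·12 = 64°C, outside 47–62°C ✗; GC 12/20 = 60.0% ✓; length 20 ✓; longest run = 4 ✓ — fails.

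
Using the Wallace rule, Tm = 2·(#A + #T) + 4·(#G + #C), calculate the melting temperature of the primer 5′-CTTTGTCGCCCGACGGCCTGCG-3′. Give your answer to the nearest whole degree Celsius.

Base counts: A=1, T=5, G=7, C=9 (length 22).
Tm = 2·(1+5) + 4·(7+9) = 2·6 + 4·16 = 12 + 64 = 76°C.

76°C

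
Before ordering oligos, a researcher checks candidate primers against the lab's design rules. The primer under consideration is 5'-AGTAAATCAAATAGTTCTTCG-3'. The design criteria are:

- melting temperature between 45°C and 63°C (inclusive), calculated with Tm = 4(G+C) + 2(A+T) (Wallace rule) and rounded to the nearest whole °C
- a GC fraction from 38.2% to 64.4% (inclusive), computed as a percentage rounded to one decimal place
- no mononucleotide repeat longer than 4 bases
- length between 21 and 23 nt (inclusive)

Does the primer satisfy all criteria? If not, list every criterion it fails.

Base counts: A=8, T=7, G=3, C=3 (length 21).
Tm: Tm = 2·15 + 4·6 = 54°C ✓
GC content: GC 6/21 = 28.6%, outside 38.2–64.4% ✗
homopolymer run: longest run = 3 ✓
length: length 21 ✓

Fails: GC content.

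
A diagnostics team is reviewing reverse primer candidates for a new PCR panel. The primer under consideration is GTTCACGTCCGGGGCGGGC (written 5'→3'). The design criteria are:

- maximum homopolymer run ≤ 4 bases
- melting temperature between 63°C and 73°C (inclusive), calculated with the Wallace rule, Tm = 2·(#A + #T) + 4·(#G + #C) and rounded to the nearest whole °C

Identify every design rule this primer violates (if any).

Base counts: A=1, T=3, G=9, C=6 (length 19).
homopolymer run: longest run = 4 ✓
Tm: Tm = 2·4 + 4·15 = 68°C ✓

Meets all criteria.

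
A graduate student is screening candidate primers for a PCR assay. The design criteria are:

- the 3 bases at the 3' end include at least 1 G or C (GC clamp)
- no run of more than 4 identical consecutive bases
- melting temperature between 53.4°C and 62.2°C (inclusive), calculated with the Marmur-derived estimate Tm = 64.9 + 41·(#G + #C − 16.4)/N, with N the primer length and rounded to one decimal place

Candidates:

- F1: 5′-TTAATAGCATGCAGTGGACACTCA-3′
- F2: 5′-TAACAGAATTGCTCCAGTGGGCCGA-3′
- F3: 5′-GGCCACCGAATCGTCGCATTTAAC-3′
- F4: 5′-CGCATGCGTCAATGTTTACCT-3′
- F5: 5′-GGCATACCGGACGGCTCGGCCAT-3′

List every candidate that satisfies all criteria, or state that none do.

F1 (24 nt, A=8 T=6 G=5 C=5): 3' end TCA has 1 G/C ✓; longest run = 2 ✓; Tm = 64.9 + 41·(10 − 16.4)/24 = 54.0°C ✓ — passes.
F2 (25 nt, A=7 T=5 G=7 C=6): 3' end CGA has 2 G/C ✓; longest run = 3 ✓; Tm = 64.9 + 41·(13 − 16.4)/25 = 59.3°C ✓ — passes.
F3 (24 nt, A=6 T=5 G=5 C=8): 3' end AAC has 1 G/C ✓; longest run = 3 ✓; Tm = 64.9 + 41·(13 − 16.4)/24 = 59.1°C ✓ — passes.
F4 (21 nt, A=4 T=7 G=4 C=6): 3' end CCT has 2 G/C ✓; longest run = 3 ✓; Tm = 64.9 + 41·(10 − 16.4)/21 = 52.4°C, outside 53.4–62.2°C ✗ — fails.
F5 (23 nt, A=4 T=3 G=8 C=8): 3' end CAT has 1 G/C ✓; longest run = 2 ✓; Tm = 64.9 + 41·(16 − 16.4)/23 = 64.2°C, outside 53.4–62.2°C ✗ — fails.

F1, F2 and F3.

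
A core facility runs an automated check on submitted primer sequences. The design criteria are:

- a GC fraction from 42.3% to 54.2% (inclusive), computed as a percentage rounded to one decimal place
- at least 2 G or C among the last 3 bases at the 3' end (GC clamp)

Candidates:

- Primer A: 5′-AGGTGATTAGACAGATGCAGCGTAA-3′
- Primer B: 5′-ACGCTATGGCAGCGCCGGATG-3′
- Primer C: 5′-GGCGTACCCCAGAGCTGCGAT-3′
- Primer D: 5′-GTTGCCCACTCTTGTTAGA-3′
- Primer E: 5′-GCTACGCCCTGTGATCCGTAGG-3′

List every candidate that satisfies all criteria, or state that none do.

None of the candidates satisfy all criteria.

Primer A (25 nt, A=9 T=5 G=8 C=3): GC 11/25 = 44.0% ✓; 3' end TAA has 0 G/C, need ≥2 ✗ — fails.
Primer B (21 nt, A=4 T=3 G=8 C=6): GC 14/21 = 66.7%, outside 42.3–54.2% ✗; 3' end ATG has 1 G/C, need ≥2 ✗ — fails.
Primer C (21 nt, A=4 T=3 G=7 C=7): GC 14/21 = 66.7%, outside 42.3–54.2% ✗; 3' end GAT has 1 G/C, need ≥2 ✗ — fails.
Primer D (19 nt, A=3 T=7 G=4 C=5): GC 9/19 = 47.4% ✓; 3' end AGA has 1 G/C, need ≥2 ✗ — fails.
Primer E (22 nt, A=3 T=5 G=7 C=7): GC 14/22 = 63.6%, outside 42.3–54.2% ✗; 3' end AGG has 2 G/C ✓ — fails.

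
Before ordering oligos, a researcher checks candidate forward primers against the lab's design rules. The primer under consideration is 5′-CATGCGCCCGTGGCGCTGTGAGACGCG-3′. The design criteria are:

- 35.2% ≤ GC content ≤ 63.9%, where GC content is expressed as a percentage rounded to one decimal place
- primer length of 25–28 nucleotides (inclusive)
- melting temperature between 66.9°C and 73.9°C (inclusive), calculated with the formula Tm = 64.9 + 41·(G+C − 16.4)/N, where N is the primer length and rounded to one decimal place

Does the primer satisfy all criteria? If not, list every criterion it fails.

Base counts: A=3, T=4, G=11, C=9 (length 27).
GC content: GC 20/27 = 74.1%, outside 35.2–63.9% ✗
length: length 27 ✓
Tm: Tm = 64.9 + 41·(20 − 16.4)/27 = 70.4°C ✓

Fails: GC content.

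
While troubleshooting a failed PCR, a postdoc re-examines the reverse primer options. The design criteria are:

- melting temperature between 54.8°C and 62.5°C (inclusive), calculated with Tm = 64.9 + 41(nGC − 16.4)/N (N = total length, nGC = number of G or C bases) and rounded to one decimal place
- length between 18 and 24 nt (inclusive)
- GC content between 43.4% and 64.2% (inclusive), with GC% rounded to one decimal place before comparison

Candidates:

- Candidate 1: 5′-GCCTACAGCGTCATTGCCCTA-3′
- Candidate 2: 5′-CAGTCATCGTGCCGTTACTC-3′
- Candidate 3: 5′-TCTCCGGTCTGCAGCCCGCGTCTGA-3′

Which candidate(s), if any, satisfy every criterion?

Candidate 1 only.

Candidate 1 (21 nt, A=4 T=5 G=4 C=8): Tm = 64.9 + 41·(12 − 16.4)/21 = 56.3°C ✓; length 21 ✓; GC 12/21 = 57.1% ✓ — passes.
Candidate 2 (20 nt, A=3 T=6 G=4 C=7): Tm = 64.9 + 41·(11 − 16.4)/20 = 53.8°C, outside 54.8–62.5°C ✗; length 20 ✓; GC 11/20 = 55.0% ✓ — fails.
Candidate 3 (25 nt, A=2 T=6 G=7 C=10): Tm = 64.9 + 41·(17 − 16.4)/25 = 65.9°C, outside 54.8–62.5°C ✗; length 25, outside 18–24 ✗; GC 17/25 = 68.0%, outside 43.4–64.2% ✗ — fails.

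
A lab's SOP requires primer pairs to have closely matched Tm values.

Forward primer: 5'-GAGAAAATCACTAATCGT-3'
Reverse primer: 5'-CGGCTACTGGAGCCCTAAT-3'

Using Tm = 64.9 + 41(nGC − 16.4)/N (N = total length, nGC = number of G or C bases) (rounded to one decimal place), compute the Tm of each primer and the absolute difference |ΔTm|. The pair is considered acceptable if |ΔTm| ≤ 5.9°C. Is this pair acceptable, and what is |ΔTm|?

Forward: G+C = 6, N = 18 → Tm = 64.9 + 41·(6 − 16.4)/18 = 41.2°C.
Reverse: G+C = 11, N = 19 → Tm = 64.9 + 41·(11 − 16.4)/19 = 53.2°C.
|ΔTm| = |41.2 − 53.2| = 12.0°C, > 5.9°C.

|ΔTm| = 12.0°C; the pair is not acceptable.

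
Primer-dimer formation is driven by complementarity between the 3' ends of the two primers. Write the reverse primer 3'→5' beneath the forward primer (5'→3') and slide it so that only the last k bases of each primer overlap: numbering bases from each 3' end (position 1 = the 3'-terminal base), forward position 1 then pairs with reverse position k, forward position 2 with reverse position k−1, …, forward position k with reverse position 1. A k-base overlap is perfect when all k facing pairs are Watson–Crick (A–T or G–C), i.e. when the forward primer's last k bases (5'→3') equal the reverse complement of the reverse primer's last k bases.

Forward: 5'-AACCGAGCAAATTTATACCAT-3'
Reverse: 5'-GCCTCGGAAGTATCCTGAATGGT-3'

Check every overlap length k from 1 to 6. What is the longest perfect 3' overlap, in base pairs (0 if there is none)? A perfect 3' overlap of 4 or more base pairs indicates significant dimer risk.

Last 6 bases (5'→3') — forward …TACCAT, reverse …AATGGT.
Reverse complement of the reverse primer's last 6 bases: ACCATT; its first k bases are the reverse complement of the reverse primer's last k bases, so a perfect k-base overlap needs the forward primer's last k bases to equal them.
Comparing (forward last k vs required): k=1: T vs A ✗; k=2: AT vs AC ✗; k=3: CAT vs ACC ✗; k=4: CCAT vs ACCA ✗; k=5: ACCAT vs ACCAT ✓; k=6: TACCAT vs ACCATT ✗.
Only k = 5 is perfect, so the longest perfect 3' overlap is 5.

Longest perfect overlap: 5 complementary base pairs; significant dimer risk (threshold 4).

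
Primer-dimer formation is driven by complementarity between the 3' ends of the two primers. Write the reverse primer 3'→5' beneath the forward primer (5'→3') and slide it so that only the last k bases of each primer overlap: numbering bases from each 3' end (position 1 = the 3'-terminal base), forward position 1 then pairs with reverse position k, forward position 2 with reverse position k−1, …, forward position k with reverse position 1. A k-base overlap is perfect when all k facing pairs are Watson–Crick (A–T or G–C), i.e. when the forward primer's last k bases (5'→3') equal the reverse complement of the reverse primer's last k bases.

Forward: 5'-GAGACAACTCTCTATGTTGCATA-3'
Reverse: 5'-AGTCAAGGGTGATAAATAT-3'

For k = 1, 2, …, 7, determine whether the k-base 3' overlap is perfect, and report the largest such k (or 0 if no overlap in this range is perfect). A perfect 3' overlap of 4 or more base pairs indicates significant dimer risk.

Longest perfect overlap: 3 complementary base pairs; below the dimer-risk threshold (threshold 4).

Last 7 bases (5'→3') — forward …TTGCATA, reverse …TAAATAT.
Reverse complement of the reverse primer's last 7 bases: ATATTTA; its first k bases are the reverse complement of the reverse primer's last k bases, so a perfect k-base overlap needs the forward primer's last k bases to equal them.
Comparing (forward last k vs required): k=1: A vs A ✓; k=2: TA vs AT ✗; k=3: ATA vs ATA ✓; k=4: CATA vs ATAT ✗; k=5: GCATA vs ATATT ✗; k=6: TGCATA vs ATATTT ✗; k=7: TTGCATA vs ATATTTA ✗.
Perfect overlaps at k = 1, 3; the largest is 3.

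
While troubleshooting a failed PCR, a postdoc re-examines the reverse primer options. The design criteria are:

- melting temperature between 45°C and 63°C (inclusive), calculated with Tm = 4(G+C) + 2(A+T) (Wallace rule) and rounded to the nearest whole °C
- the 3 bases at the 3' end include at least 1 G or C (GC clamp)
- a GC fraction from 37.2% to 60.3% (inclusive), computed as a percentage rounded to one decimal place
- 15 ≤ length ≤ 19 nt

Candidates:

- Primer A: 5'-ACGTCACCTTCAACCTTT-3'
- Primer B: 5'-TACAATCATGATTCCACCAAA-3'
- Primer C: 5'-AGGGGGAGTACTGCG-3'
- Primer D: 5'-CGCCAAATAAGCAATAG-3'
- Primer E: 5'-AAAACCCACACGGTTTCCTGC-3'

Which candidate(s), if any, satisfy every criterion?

Primer A (18 nt, A=4 T=6 G=1 C=7): Tm = 2·10 + 4·8 = 52°C ✓; 3' end TTT has 0 G/C, need ≥1 ✗; GC 8/18 = 44.4% ✓; length 18 ✓ — fails.
Primer B (21 nt, A=9 T=5 G=1 C=6): Tm = 2·14 + 4·7 = 56°C ✓; 3' end AAA has 0 G/C, need ≥1 ✗; GC 7/21 = 33.3%, outside 37.2–60.3% ✗; length 21, outside 15–19 ✗ — fails.
Primer C (15 nt, A=3 T=2 G=8 C=2): Tm = 2·5 + 4·10 = 50°C ✓; 3' end GCG has 3 G/C ✓; GC 10/15 = 66.7%, outside 37.2–60.3% ✗; length 15 ✓ — fails.
Primer D (17 nt, A=8 T=2 G=3 C=4): Tm = 2·10 + 4·7 = 48°C ✓; 3' end TAG has 1 G/C ✓; GC 7/17 = 41.2% ✓; length 17 ✓ — passes.
Primer E (21 nt, A=6 T=4 G=3 C=8): Tm = 2·10 + 4·11 = 64°C, outside 45–63°C ✗; 3' end TGC has 2 G/C ✓; GC 11/21 = 52.4% ✓; length 21, outside 15–19 ✗ — fails.

Primer D only.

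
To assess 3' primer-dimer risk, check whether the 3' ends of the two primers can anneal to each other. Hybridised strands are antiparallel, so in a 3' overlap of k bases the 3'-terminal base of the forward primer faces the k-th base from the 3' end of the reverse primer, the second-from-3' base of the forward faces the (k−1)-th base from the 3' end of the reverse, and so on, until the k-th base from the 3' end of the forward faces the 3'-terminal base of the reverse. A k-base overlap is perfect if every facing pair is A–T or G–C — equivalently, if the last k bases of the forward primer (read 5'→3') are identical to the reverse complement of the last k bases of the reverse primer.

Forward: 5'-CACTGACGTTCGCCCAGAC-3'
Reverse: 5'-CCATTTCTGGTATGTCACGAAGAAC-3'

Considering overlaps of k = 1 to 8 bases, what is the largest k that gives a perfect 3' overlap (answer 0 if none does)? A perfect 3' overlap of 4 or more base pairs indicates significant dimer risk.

Last 8 bases (5'→3') — forward …GCCCAGAC, reverse …CGAAGAAC.
Reverse complement of the reverse primer's last 8 bases: GTTCTTCG; its first k bases are the reverse complement of the reverse primer's last k bases, so a perfect k-base overlap needs the forward primer's last k bases to equal them.
Comparing (forward last k vs required): k=1: C vs G ✗; k=2: AC vs GT ✗; k=3: GAC vs GTT ✗; k=4: AGAC vs GTTC ✗; k=5: CAGAC vs GTTCT ✗; k=6: CCAGAC vs GTTCTT ✗; k=7: CCCAGAC vs GTTCTTC ✗; k=8: GCCCAGAC vs GTTCTTCG ✗.
No overlap length from 1 to 8 is perfect, so the longest perfect 3' overlap is 0.

Longest perfect overlap: 0 complementary base pairs; below the dimer-risk threshold (threshold 4).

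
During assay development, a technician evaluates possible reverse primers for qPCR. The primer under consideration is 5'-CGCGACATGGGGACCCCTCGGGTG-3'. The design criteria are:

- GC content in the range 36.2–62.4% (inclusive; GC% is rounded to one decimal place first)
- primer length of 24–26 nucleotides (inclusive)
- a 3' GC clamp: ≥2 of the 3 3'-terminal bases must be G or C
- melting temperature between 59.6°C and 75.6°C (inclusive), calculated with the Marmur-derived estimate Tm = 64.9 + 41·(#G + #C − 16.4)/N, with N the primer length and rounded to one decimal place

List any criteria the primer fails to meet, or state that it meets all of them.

Base counts: A=3, T=3, G=10, C=8 (length 24).
GC content: GC 18/24 = 75.0%, outside 36.2–62.4% ✗
length: length 24 ✓
GC clamp: 3' end GTG has 2 G/C ✓
Tm: Tm = 64.9 + 41·(18 − 16.4)/24 = 67.6°C ✓

Fails: GC content.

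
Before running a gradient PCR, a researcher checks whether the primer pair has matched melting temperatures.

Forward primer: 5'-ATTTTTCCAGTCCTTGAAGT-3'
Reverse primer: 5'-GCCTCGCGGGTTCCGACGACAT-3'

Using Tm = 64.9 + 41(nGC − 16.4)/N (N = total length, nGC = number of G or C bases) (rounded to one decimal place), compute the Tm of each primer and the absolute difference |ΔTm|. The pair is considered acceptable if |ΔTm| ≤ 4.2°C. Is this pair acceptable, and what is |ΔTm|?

Forward: G+C = 7, N = 20 → Tm = 64.9 + 41·(7 − 16.4)/20 = 45.6°C.
Reverse: G+C = 15, N = 22 → Tm = 64.9 + 41·(15 − 16.4)/22 = 62.3°C.
|ΔTm| = |45.6 − 62.3| = 16.7°C, > 4.2°C.

|ΔTm| = 16.7°C; the pair is not acceptable.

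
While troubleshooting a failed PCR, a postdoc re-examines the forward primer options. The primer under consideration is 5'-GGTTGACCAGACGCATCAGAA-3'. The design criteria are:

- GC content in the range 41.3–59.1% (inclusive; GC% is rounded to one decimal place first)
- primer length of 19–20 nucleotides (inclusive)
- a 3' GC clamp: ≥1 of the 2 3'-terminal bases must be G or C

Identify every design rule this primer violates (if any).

Base counts: A=7, T=3, G=6, C=5 (length 21).
GC content: GC 11/21 = 52.4% ✓
length: length 21, outside 19–20 ✗
GC clamp: 3' end AA has 0 G/C, need ≥1 ✗

Fails: length, GC clamp.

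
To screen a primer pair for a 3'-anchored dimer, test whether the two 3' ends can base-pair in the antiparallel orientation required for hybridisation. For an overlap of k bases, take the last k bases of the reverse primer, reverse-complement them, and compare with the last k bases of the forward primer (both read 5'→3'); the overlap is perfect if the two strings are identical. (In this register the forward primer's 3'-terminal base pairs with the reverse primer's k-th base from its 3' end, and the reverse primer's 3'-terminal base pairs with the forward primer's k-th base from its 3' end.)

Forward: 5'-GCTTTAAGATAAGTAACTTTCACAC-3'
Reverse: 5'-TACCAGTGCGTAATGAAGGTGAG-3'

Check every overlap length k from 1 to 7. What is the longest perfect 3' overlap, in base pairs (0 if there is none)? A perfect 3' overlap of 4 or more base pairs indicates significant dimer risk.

Longest perfect overlap: 1 complementary base pair; below the dimer-risk threshold (threshold 4).

Last 7 bases (5'→3') — forward …TTCACAC, reverse …AGGTGAG.
Reverse complement of the reverse primer's last 7 bases: CTCACCT; its first k bases are the reverse complement of the reverse primer's last k bases, so a perfect k-base overlap needs the forward primer's last k bases to equal them.
Comparing (forward last k vs required): k=1: C vs C ✓; k=2: AC vs CT ✗; k=3: CAC vs CTC ✗; k=4: ACAC vs CTCA ✗; k=5: CACAC vs CTCAC ✗; k=6: TCACAC vs CTCACC ✗; k=7: TTCACAC vs CTCACCT ✗.
Only k = 1 is perfect, so the longest perfect 3' overlap is 1.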